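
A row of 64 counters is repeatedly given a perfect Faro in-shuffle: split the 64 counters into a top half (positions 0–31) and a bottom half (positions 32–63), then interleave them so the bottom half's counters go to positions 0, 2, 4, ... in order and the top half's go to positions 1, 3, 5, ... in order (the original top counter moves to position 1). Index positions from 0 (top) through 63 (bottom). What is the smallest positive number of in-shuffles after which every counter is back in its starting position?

12

The in-shuffle permutes the 64 positions with cycle lengths [4, 12, 12, 12, 12, 12].
Every counter is home exactly when every cycle has completed a whole number of laps, i.e. after lcm(4, 12) = 12 in-shuffles.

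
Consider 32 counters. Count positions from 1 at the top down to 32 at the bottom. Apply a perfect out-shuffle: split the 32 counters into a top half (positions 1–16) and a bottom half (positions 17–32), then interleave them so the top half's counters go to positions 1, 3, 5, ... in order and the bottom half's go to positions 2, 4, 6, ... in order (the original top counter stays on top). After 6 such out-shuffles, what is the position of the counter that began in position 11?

21

Track the counter's position through each out-shuffle:
11 → 21 → 10 → 19 → 6 → 11 → 21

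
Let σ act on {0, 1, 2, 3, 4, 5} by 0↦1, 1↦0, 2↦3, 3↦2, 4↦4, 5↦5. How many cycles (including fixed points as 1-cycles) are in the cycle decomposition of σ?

4

Cycle decomposition: (0 1) (2 3) (4) (5).
4 cycles.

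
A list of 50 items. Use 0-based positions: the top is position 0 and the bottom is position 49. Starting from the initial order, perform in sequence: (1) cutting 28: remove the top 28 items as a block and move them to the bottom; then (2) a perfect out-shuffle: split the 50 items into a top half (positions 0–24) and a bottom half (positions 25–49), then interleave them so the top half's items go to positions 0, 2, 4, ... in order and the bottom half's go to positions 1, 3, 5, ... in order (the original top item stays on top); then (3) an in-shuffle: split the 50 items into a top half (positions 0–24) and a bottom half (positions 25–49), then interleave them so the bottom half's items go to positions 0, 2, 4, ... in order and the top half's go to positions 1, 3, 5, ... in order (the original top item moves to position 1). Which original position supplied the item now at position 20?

20

Undo the operations in reverse order, starting from position 20:
  undo op 3 (in-shuffle, from bottom half): 20 ← 35
  undo op 2 (out-shuffle, from bottom half): 35 ← 42
  undo op 1 (cut 28): 42 ← 20
So the item at position 20 came from original position 20.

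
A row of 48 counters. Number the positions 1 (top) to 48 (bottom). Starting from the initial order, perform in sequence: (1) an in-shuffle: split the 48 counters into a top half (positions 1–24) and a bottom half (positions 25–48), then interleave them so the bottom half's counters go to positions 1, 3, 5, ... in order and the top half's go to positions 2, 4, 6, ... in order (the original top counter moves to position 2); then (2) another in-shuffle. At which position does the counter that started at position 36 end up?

46

Track the counter from position 36 forward through each operation:
  after op 1 (in-shuffle): 36 → 23
  after op 2 (in-shuffle): 23 → 46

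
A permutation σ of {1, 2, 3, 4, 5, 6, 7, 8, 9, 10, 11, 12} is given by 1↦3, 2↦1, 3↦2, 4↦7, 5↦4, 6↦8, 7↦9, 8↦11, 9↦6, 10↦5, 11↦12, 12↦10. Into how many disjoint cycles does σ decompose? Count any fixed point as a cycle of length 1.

2

Cycle decomposition: (1 3 2) (4 7 9 6 8 11 12 10 5).
2 cycles.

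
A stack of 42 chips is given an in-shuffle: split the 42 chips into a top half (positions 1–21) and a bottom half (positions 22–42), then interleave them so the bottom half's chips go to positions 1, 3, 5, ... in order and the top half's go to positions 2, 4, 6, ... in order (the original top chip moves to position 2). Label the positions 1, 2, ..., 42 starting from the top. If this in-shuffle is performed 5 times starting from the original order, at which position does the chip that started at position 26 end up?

Track the chip's position through each in-shuffle:
26 → 9 → 18 → 36 → 29 → 15

15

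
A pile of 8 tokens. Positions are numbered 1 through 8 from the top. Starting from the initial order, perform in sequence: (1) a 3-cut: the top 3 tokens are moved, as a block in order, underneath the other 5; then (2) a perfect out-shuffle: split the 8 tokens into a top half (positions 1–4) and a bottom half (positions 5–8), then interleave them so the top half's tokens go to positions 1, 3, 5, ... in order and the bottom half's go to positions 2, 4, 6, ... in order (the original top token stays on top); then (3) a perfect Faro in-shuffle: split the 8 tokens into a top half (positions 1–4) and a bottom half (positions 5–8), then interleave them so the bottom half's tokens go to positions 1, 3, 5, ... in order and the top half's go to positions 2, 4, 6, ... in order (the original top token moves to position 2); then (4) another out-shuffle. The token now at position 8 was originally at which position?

1

Undo the operations in reverse order, starting from position 8:
  undo op 4 (out-shuffle, from bottom half): 8 ← 8
  undo op 3 (in-shuffle, from top half): 8 ← 4
  undo op 2 (out-shuffle, from bottom half): 4 ← 6
  undo op 1 (cut 3): 6 ← 1
So the token at position 8 came from original position 1.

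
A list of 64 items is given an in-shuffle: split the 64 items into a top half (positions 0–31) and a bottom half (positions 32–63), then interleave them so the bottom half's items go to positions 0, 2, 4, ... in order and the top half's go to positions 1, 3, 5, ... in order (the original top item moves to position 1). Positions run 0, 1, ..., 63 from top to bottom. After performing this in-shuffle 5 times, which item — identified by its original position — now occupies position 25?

12

Work backwards from position 25, undoing one in-shuffle at a time:
25 ← 12 ← 38 ← 51 ← 25 ← 12
So the item now at position 25 started at position 12.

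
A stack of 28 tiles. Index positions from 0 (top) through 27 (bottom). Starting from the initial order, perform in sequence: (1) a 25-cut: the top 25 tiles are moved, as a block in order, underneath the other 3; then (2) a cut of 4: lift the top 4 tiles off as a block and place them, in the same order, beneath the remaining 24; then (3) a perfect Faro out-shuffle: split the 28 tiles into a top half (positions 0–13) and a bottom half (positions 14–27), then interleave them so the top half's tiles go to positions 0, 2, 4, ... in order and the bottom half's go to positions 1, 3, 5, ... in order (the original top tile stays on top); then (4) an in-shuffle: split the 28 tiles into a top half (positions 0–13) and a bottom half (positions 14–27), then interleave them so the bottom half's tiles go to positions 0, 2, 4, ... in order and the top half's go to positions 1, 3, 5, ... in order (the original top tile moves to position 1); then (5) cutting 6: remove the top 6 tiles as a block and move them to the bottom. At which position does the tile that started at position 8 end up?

22

Track the tile from position 8 forward through each operation:
  after op 1 (cut 25): 8 → 11
  after op 2 (cut 4): 11 → 7
  after op 3 (out-shuffle): 7 → 14
  after op 4 (in-shuffle): 14 → 0
  after op 5 (cut 6): 0 → 22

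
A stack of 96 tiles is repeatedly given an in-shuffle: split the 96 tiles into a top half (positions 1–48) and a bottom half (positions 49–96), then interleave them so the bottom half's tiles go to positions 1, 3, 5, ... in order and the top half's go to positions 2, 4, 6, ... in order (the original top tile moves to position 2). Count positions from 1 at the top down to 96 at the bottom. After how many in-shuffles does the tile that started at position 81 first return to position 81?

Follow position 81 under repeated in-shuffles:
81 → 65 → 33 → 66 → 35 → 70 → 43 → 86 → ... → 81 (length 48)
It first returns after 48 in-shuffles.

48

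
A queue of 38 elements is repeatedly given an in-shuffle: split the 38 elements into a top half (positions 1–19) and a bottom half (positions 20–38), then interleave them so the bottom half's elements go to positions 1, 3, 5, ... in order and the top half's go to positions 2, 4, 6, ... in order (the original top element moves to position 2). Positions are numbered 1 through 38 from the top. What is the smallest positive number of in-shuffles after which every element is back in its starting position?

12

The in-shuffle permutes the 38 positions with cycle lengths [2, 12, 12, 12].
Every element is home exactly when every cycle has completed a whole number of laps, i.e. after lcm(2, 12) = 12 in-shuffles.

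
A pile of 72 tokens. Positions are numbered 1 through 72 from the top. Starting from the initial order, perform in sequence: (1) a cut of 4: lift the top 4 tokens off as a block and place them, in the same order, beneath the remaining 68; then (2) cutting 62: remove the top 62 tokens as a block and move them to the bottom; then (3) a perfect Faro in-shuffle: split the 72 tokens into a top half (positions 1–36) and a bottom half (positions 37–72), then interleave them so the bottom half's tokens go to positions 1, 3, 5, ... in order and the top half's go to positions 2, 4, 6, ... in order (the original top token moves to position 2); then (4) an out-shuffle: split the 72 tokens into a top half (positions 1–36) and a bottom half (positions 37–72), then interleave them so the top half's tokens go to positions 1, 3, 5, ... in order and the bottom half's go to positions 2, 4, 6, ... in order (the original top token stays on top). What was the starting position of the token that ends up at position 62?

64

Undo the operations in reverse order, starting from position 62:
  undo op 4 (out-shuffle, from bottom half): 62 ← 67
  undo op 3 (in-shuffle, from bottom half): 67 ← 70
  undo op 2 (cut 62): 70 ← 60
  undo op 1 (cut 4): 60 ← 64
So the token at position 62 came from original position 64.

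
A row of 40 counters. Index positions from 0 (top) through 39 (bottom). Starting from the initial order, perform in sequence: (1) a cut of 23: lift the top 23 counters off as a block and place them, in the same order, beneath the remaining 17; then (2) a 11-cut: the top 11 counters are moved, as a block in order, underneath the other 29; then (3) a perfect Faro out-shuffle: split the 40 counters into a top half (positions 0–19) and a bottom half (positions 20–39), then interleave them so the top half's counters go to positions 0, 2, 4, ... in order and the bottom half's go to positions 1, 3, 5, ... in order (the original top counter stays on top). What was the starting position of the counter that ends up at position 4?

Undo the operations in reverse order, starting from position 4:
  undo op 3 (out-shuffle, from top half): 4 ← 2
  undo op 2 (cut 11): 2 ← 13
  undo op 1 (cut 23): 13 ← 36
So the counter at position 4 came from original position 36.

36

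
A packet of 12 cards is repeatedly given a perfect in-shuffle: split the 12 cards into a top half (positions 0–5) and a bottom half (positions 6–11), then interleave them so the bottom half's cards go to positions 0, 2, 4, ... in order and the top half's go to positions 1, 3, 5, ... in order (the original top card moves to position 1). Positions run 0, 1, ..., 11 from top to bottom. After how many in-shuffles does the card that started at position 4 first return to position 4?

12

Follow position 4 under repeated in-shuffles:
4 → 9 → 6 → 0 → 1 → 3 → 7 → 2 → 5 → 11 → 10 → 8 → 4
It first returns after 12 in-shuffles.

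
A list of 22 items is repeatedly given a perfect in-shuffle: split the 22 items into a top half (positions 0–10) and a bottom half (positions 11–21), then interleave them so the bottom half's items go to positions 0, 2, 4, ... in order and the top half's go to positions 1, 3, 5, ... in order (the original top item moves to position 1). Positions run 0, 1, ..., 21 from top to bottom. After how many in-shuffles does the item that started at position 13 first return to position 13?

Follow position 13 under repeated in-shuffles:
13 → 4 → 9 → 19 → 16 → 10 → 21 → 20 → 18 → 14 → 6 → 13
It first returns after 11 in-shuffles.

11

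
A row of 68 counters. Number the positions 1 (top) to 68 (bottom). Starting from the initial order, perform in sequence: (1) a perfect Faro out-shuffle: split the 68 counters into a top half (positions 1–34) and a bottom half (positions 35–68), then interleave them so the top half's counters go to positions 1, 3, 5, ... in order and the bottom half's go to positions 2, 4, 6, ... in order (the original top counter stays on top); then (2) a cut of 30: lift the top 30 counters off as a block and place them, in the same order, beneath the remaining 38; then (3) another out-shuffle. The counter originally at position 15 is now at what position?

66

Track the counter from position 15 forward through each operation:
  after op 1 (out-shuffle): 15 → 29
  after op 2 (cut 30): 29 → 67
  after op 3 (out-shuffle): 67 → 66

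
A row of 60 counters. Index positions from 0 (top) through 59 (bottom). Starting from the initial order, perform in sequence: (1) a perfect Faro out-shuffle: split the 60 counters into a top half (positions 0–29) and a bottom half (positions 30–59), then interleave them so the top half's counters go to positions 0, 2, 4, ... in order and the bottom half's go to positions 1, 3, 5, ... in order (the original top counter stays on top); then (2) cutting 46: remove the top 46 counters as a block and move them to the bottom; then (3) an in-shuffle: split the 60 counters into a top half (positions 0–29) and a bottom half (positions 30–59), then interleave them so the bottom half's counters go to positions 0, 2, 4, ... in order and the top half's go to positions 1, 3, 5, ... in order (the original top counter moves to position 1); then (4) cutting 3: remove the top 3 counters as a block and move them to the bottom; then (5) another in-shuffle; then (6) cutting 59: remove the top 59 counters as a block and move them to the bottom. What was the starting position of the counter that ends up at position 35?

Undo the operations in reverse order, starting from position 35:
  undo op 6 (cut 59): 35 ← 34
  undo op 5 (in-shuffle, from bottom half): 34 ← 47
  undo op 4 (cut 3): 47 ← 50
  undo op 3 (in-shuffle, from bottom half): 50 ← 55
  undo op 2 (cut 46): 55 ← 41
  undo op 1 (out-shuffle, from bottom half): 41 ← 50
So the counter at position 35 came from original position 50.

50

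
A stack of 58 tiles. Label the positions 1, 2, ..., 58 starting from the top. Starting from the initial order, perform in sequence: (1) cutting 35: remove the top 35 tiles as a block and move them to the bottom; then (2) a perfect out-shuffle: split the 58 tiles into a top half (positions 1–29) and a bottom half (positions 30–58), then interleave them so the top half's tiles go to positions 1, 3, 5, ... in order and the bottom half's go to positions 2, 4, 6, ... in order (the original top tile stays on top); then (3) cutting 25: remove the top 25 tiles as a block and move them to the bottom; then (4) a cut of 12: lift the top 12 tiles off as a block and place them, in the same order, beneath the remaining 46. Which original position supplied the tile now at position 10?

1

Undo the operations in reverse order, starting from position 10:
  undo op 4 (cut 12): 10 ← 22
  undo op 3 (cut 25): 22 ← 47
  undo op 2 (out-shuffle, from top half): 47 ← 24
  undo op 1 (cut 35): 24 ← 1
So the tile at position 10 came from original position 1.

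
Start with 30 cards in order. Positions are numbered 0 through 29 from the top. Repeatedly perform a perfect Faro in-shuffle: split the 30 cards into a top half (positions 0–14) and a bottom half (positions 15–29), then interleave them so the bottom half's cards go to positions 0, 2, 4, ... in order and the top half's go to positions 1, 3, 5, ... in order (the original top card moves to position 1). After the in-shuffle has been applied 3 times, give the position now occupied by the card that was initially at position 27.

Track the card's position through each in-shuffle:
27 → 24 → 18 → 6

6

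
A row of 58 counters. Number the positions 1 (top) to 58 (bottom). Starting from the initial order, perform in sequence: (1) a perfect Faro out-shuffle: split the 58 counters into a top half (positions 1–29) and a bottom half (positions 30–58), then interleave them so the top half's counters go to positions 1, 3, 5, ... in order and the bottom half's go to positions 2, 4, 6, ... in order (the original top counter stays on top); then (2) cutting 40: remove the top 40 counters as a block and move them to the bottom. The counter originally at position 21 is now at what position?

Track the counter from position 21 forward through each operation:
  after op 1 (out-shuffle): 21 → 41
  after op 2 (cut 40): 41 → 1

1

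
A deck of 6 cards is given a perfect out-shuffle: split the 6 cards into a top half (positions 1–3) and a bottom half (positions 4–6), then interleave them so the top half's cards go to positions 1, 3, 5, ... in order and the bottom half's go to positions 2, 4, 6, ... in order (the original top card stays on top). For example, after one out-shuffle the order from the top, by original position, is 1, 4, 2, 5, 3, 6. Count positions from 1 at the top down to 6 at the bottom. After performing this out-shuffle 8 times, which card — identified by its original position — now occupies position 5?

Work backwards from position 5, undoing one out-shuffle at a time:
5 ← 3 ← 2 ← 4 ← 5 ← 3 ← 2 ← 4 ← 5
So the card now at position 5 started at position 5.

5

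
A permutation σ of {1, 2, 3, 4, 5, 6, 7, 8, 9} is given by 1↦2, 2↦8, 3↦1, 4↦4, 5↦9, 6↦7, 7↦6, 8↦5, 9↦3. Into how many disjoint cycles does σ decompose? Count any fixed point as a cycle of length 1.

3

Cycle decomposition: (1 2 8 5 9 3) (4) (6 7).
3 cycles.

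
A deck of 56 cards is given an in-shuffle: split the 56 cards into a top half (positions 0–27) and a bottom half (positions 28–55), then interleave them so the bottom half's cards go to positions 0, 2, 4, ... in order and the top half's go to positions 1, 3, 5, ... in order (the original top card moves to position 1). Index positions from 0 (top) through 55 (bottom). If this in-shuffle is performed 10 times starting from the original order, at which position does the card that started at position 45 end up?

21

Track the card's position through each in-shuffle:
45 → 34 → 12 → 25 → 51 → 46 → 36 → 16 → 33 → 10 → 21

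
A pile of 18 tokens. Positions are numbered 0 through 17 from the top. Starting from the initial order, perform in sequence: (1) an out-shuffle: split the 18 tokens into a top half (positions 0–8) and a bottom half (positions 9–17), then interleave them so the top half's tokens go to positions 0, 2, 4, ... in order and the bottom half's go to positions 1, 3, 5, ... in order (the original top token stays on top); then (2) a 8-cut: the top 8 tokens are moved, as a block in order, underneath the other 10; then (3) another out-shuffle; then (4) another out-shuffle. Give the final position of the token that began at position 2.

Track the token from position 2 forward through each operation:
  after op 1 (out-shuffle): 2 → 4
  after op 2 (cut 8): 4 → 14
  after op 3 (out-shuffle): 14 → 11
  after op 4 (out-shuffle): 11 → 5

5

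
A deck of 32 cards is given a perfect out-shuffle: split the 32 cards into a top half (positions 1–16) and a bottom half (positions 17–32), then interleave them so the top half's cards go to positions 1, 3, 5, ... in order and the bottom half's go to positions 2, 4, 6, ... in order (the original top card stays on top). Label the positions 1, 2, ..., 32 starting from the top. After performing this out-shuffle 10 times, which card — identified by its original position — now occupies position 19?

19

Work backwards from position 19, undoing one out-shuffle at a time:
19 ← 10 ← 21 ← 11 ← 6 ← 19 ← 10 ← 21 ← 11 ← 6 ← 19
So the card now at position 19 started at position 19.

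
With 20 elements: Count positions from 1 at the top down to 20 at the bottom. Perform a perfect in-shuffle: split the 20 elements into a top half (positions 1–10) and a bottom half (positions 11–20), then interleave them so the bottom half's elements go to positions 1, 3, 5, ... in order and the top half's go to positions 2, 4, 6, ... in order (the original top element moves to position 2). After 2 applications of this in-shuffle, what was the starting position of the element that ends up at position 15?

9

Work backwards from position 15, undoing one in-shuffle at a time:
15 ← 18 ← 9
So the element now at position 15 started at position 9.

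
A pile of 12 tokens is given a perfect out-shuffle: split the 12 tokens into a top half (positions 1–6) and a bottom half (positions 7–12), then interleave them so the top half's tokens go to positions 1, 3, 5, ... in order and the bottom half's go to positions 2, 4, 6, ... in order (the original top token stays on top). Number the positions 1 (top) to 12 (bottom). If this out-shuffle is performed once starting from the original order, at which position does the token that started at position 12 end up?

12

Position 12 is a fixed point of every out-shuffle, so the token never moves.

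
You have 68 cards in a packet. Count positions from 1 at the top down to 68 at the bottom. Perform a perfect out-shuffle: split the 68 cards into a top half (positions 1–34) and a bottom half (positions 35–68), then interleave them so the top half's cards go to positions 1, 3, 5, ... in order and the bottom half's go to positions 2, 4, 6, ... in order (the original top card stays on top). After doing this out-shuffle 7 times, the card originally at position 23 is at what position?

Track the card's position through each out-shuffle:
23 → 45 → 22 → 43 → 18 → 35 → 2 → 3

3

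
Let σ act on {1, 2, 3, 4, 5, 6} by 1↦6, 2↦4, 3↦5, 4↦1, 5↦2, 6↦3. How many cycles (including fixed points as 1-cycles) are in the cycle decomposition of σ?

Cycle decomposition: (1 6 3 5 2 4).
1 cycle.

1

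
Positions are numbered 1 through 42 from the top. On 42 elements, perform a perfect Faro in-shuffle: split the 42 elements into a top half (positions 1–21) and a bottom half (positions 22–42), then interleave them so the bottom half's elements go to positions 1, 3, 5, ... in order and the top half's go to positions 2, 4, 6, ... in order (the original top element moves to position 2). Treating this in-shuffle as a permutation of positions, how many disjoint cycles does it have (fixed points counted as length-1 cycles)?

Trace each unvisited position around until it returns:
(1 2 4 8 16 32 ... len 14) (3 6 12 24 5 10 ... len 14) (7 14 28 13 26 9 ... len 14)
3 cycles in total.

3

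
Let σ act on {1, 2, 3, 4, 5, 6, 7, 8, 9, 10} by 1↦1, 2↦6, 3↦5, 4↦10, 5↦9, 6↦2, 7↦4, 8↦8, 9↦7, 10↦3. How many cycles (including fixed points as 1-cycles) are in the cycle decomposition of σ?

4

Cycle decomposition: (1) (2 6) (3 5 9 7 4 10) (8).
4 cycles.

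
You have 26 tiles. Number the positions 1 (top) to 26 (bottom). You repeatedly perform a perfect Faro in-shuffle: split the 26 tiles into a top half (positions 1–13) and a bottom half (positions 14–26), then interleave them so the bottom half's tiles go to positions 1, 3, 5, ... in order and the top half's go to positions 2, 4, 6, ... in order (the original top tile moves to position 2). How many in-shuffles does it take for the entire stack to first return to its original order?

18

The in-shuffle permutes the 26 positions with cycle lengths [2, 6, 18].
Every tile is home exactly when every cycle has completed a whole number of laps, i.e. after lcm(2, 6, 18) = 18 in-shuffles.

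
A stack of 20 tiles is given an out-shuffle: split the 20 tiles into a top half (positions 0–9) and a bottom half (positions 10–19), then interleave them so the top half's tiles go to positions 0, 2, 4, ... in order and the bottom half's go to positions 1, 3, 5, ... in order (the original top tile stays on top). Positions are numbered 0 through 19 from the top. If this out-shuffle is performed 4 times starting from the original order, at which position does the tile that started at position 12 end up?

2

Track the tile's position through each out-shuffle:
12 → 5 → 10 → 1 → 2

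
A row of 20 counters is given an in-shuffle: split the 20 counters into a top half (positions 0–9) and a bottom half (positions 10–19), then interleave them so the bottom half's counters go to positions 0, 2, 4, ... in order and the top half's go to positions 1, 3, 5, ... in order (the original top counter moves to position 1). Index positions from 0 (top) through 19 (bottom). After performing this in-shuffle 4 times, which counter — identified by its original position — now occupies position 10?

Work backwards from position 10, undoing one in-shuffle at a time:
10 ← 15 ← 7 ← 3 ← 1
So the counter now at position 10 started at position 1.

1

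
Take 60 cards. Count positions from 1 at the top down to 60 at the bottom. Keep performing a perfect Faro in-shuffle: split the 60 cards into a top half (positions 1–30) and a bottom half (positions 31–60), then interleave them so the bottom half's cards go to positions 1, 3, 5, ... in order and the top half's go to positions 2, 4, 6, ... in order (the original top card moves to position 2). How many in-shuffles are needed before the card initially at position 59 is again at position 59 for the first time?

60

Follow position 59 under repeated in-shuffles:
59 → 57 → 53 → 45 → 29 → 58 → 55 → 49 → ... → 59 (length 60)
It first returns after 60 in-shuffles.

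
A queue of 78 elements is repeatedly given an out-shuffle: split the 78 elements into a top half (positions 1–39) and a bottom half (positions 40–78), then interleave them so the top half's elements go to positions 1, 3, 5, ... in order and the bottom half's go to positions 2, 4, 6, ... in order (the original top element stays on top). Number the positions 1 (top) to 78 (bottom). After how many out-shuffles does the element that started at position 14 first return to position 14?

30

Follow position 14 under repeated out-shuffles:
14 → 27 → 53 → 28 → 55 → 32 → 63 → 48 → ... → 14 (length 30)
It first returns after 30 out-shuffles.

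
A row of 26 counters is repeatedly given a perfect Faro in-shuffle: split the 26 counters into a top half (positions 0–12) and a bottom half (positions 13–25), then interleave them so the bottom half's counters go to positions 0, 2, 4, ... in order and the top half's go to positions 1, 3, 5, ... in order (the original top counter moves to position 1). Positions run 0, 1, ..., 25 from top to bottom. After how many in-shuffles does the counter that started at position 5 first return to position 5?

Follow position 5 under repeated in-shuffles:
5 → 11 → 23 → 20 → 14 → 2 → 5
It first returns after 6 in-shuffles.

6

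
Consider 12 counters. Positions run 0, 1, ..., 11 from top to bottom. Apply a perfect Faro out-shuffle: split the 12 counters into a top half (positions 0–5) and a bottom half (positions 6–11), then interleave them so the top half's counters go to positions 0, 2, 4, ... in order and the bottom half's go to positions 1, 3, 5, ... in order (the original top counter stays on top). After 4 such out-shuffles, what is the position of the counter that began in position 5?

3

Track the counter's position through each out-shuffle:
5 → 10 → 9 → 7 → 3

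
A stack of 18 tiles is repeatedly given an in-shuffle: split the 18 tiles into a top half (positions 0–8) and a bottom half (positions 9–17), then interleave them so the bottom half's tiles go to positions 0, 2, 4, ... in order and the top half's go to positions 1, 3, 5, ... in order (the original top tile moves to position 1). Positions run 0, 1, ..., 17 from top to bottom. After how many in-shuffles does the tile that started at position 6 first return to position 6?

18

Follow position 6 under repeated in-shuffles:
6 → 13 → 8 → 17 → 16 → 14 → 10 → 2 → 5 → 11 → 4 → 9 → 0 → 1 → 3 → 7 → 15 → 12 → 6
It first returns after 18 in-shuffles.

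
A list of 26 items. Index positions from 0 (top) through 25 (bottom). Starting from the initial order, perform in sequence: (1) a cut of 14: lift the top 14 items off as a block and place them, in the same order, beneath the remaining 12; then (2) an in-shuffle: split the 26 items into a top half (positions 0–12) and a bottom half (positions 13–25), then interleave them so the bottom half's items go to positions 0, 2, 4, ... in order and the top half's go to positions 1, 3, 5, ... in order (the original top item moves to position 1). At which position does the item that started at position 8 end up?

14

Track the item from position 8 forward through each operation:
  after op 1 (cut 14): 8 → 20
  after op 2 (in-shuffle): 20 → 14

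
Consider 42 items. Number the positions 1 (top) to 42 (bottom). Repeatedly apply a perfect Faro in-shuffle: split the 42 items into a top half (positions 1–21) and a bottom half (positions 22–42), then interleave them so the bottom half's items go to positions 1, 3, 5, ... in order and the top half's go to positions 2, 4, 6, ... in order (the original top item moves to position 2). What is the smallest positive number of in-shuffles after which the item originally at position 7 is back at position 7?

14

Follow position 7 under repeated in-shuffles:
7 → 14 → 28 → 13 → 26 → 9 → 18 → 36 → 29 → 15 → 30 → 17 → 34 → 25 → 7
It first returns after 14 in-shuffles.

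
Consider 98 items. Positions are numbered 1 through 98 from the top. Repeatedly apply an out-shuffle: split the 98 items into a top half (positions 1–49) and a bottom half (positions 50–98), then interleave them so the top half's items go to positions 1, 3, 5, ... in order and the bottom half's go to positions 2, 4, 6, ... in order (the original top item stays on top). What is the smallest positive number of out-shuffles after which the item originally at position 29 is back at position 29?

48

Follow position 29 under repeated out-shuffles:
29 → 57 → 16 → 31 → 61 → 24 → 47 → 93 → ... → 29 (length 48)
It first returns after 48 out-shuffles.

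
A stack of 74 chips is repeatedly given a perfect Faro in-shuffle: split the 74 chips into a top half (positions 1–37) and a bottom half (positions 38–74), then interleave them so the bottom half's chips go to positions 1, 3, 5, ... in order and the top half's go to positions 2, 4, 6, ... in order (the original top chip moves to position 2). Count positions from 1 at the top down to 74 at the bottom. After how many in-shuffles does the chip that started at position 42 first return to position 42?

20

Follow position 42 under repeated in-shuffles:
42 → 9 → 18 → 36 → 72 → 69 → 63 → 51 → 27 → 54 → 33 → 66 → 57 → 39 → 3 → 6 → 12 → 24 → 48 → 21 → 42
It first returns after 20 in-shuffles.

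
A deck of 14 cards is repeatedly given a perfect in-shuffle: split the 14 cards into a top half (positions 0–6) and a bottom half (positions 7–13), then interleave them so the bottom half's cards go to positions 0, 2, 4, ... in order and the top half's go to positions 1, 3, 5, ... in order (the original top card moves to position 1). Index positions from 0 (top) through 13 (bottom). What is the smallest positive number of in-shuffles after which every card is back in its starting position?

4

The in-shuffle permutes the 14 positions with cycle lengths [2, 4, 4, 4].
Every card is home exactly when every cycle has completed a whole number of laps, i.e. after lcm(2, 4) = 4 in-shuffles.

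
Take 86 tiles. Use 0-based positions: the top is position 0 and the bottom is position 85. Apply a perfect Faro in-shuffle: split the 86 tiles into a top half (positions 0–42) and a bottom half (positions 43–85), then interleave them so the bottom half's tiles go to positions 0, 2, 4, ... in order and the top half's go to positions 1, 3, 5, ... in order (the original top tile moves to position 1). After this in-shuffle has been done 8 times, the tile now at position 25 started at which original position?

46

Work backwards from position 25, undoing one in-shuffle at a time:
25 ← 12 ← 49 ← 24 ← 55 ← 27 ← 13 ← 6 ← 46
So the tile now at position 25 started at position 46.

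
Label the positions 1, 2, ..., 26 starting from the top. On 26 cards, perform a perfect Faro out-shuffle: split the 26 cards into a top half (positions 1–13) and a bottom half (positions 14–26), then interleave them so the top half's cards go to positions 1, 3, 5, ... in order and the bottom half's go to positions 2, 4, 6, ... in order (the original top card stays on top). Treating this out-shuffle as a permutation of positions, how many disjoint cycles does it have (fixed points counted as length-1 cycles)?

Trace each unvisited position around until it returns:
(1) (2 3 5 9 17 8 ... len 20) (6 11 21 16) (26)
4 cycles in total.

4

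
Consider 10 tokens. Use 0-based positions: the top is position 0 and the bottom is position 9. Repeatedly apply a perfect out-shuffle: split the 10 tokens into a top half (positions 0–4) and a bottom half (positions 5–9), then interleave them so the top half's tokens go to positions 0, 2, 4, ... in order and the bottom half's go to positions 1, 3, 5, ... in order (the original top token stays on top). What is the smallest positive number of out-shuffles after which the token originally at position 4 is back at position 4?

Follow position 4 under repeated out-shuffles:
4 → 8 → 7 → 5 → 1 → 2 → 4
It first returns after 6 out-shuffles.

6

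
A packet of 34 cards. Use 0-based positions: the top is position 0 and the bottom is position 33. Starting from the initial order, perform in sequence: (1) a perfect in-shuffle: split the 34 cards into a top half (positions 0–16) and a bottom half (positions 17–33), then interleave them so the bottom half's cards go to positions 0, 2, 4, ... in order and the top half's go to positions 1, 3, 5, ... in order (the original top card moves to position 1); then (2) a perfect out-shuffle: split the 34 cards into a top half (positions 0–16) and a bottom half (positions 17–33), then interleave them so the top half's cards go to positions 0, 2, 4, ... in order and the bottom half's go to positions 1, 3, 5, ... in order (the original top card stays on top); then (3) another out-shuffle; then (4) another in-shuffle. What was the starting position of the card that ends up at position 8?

Undo the operations in reverse order, starting from position 8:
  undo op 4 (in-shuffle, from bottom half): 8 ← 21
  undo op 3 (out-shuffle, from bottom half): 21 ← 27
  undo op 2 (out-shuffle, from bottom half): 27 ← 30
  undo op 1 (in-shuffle, from bottom half): 30 ← 32
So the card at position 8 came from original position 32.

32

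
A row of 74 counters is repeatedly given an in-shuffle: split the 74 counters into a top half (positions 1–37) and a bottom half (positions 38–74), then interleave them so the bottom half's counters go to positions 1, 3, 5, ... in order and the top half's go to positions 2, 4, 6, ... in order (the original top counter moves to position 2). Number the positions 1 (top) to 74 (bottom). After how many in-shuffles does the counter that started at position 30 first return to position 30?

4

Follow position 30 under repeated in-shuffles:
30 → 60 → 45 → 15 → 30
It first returns after 4 in-shuffles.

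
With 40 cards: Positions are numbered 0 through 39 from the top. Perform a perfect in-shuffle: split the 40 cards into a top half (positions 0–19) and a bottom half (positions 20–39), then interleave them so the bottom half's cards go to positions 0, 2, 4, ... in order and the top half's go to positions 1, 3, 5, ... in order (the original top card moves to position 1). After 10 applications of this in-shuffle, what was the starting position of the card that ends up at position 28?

11

Work backwards from position 28, undoing one in-shuffle at a time:
28 ← 34 ← 37 ← 18 ← 29 ← 14 ← 27 ← 13 ← 6 ← 23 ← 11
So the card now at position 28 started at position 11.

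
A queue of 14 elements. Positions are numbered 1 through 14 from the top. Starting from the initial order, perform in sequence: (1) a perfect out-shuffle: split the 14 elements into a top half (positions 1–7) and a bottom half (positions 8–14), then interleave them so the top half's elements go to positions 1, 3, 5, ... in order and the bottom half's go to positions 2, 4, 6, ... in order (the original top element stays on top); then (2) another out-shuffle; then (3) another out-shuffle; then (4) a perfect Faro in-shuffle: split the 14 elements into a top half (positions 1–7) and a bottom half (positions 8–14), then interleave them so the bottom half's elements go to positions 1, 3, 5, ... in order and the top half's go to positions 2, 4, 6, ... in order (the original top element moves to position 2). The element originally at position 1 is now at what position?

Track the element from position 1 forward through each operation:
  after op 1 (out-shuffle): 1 → 1
  after op 2 (out-shuffle): 1 → 1
  after op 3 (out-shuffle): 1 → 1
  after op 4 (in-shuffle): 1 → 2

2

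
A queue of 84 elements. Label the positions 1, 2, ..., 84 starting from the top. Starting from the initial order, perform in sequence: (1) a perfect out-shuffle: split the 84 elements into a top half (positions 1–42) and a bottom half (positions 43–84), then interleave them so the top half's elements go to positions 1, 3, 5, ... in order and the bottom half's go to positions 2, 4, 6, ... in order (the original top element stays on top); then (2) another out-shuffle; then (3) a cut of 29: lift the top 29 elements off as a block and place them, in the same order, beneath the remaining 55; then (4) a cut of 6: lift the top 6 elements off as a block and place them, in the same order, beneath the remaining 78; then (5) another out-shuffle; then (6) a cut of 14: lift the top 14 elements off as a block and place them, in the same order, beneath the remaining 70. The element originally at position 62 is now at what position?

Track the element from position 62 forward through each operation:
  after op 1 (out-shuffle): 62 → 40
  after op 2 (out-shuffle): 40 → 79
  after op 3 (cut 29): 79 → 50
  after op 4 (cut 6): 50 → 44
  after op 5 (out-shuffle): 44 → 4
  after op 6 (cut 14): 4 → 74

74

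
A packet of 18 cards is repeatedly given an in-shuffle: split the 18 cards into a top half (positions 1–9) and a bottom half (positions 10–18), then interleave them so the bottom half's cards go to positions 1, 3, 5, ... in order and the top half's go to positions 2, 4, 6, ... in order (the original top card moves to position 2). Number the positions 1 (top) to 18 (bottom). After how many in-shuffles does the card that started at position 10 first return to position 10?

18

Follow position 10 under repeated in-shuffles:
10 → 1 → 2 → 4 → 8 → 16 → 13 → 7 → 14 → 9 → 18 → 17 → 15 → 11 → 3 → 6 → 12 → 5 → 10
It first returns after 18 in-shuffles.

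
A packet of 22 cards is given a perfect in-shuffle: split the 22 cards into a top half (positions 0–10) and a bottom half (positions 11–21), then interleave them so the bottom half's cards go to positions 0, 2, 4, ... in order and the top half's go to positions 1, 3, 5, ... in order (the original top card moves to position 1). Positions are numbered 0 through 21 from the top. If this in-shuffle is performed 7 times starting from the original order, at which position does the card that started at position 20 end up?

19

Track the card's position through each in-shuffle:
20 → 18 → 14 → 6 → 13 → 4 → 9 → 19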